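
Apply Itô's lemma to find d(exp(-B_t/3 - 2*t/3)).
d(exp(-B_t/3 - 2*t/3)) = (-11*exp(-B_t/3 - 2*t/3)/18) dt + (-exp(-B_t/3 - 2*t/3)/3) dB_t

Itô's formula for f(t, x): d f(t, B_t) = (f_t + (1/2) f_xx) dt + f_x dB_t. Compute partials of f(t, x) = exp(-2*t/3 - x/3):
  f_t(t,x)  = -2*exp(-2*t/3 - x/3)/3
  f_x(t,x)  = -exp(-2*t/3 - x/3)/3
  f_xx(t,x) = exp(-2*t/3 - x/3)/9
Assemble drift = f_t + (1/2) f_xx = -11*exp(-2*t/3 - x/3)/18 and diffusion = f_x = -exp(-2*t/3 - x/3)/3. Substituting x = B_t:
  d(exp(-B_t/3 - 2*t/3)) = (-11*exp(-B_t/3 - 2*t/3)/18) dt + (-exp(-B_t/3 - 2*t/3)/3) dB_t.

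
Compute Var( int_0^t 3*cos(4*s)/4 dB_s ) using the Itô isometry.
Var = 9*t/32 + 9*sin(4*t)*cos(4*t)/128

The Itô integral of a deterministic integrand f(s) has mean 0 because each increment f(s) * (B_{s+ds} - B_s) has mean 0. By the Itô isometry:
  Var( int_0^t f(s) dB_s ) = E[ (int_0^t f(s) dB_s)^2 ] = int_0^t f(s)^2 ds.
Here f(s) = 3*cos(4*s)/4, so f(s)^2 = 9*cos(4*s)^2/16. Integrate:
  int_0^t (9*cos(4*s)^2/16) ds = 9*t/32 + 9*sin(4*t)*cos(4*t)/128.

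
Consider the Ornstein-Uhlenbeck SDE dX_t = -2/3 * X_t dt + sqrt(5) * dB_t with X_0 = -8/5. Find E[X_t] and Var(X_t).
E[X_t] = -8*exp(-2*t/3)/5; Var(X_t) = 15/4 - 15*exp(-4*t/3)/4

The OU SDE dX = -theta X dt + sigma dB admits the integrating factor exp(theta t): d(exp(theta t) X_t) = sigma exp(theta t) dB_t. Integrating from 0 to t:
  X_t = x_0 * exp(-theta t) + sigma * int_0^t exp(-theta (t-s)) dB_s.
The Itô integral has mean 0 and (by the Itô isometry) variance sigma^2 * int_0^t exp(-2 theta (t - s)) ds = sigma^2 * (1 - exp(-2 theta t)) / (2 theta).
With theta = 2/3, sigma = sqrt(5), x_0 = -8/5:
  E[X_t] = -8/5 * exp(-2/3 t) = -8*exp(-2*t/3)/5
  Var(X_t) = (sqrt(5))^2 * (1 - exp(-2*2/3 t)) / (2 * 2/3) = 15/4 - 15*exp(-4*t/3)/4.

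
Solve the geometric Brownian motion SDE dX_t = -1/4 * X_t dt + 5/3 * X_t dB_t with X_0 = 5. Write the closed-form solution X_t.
X_t = 5 * exp((-59/36) * t + (5/3) * B_t)

For GBM dX = mu X dt + sigma X dB with X_0 = x_0, apply Itô to Y = log X: dY = (mu - sigma^2/2) dt + sigma dB, so Y_t = log(x_0) + (mu - sigma^2/2) t + sigma B_t and hence X_t = x_0 * exp((mu - sigma^2/2) t + sigma B_t).
With mu = -1/4, sigma = 5/3, x_0 = 5, this gives:
  X_t = 5 * exp((-59/36) * t + (5/3) * B_t).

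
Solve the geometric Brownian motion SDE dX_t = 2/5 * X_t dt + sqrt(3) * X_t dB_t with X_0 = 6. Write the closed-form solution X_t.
X_t = 6 * exp((-11/10) * t + (sqrt(3)) * B_t)

For GBM dX = mu X dt + sigma X dB with X_0 = x_0, apply Itô to Y = log X: dY = (mu - sigma^2/2) dt + sigma dB, so Y_t = log(x_0) + (mu - sigma^2/2) t + sigma B_t and hence X_t = x_0 * exp((mu - sigma^2/2) t + sigma B_t).
With mu = 2/5, sigma = sqrt(3), x_0 = 6, this gives:
  X_t = 6 * exp((-11/10) * t + (sqrt(3)) * B_t).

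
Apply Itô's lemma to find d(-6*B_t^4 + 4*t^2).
d(-6*B_t^4 + 4*t^2) = (-36*B_t^2 + 8*t) dt + (-24*B_t^3) dB_t

Itô's formula for f(t, x): d f(t, B_t) = (f_t + (1/2) f_xx) dt + f_x dB_t. Compute partials of f(t, x) = 4*t^2 - 6*x^4:
  f_t(t,x)  = 8*t
  f_x(t,x)  = -24*x^3
  f_xx(t,x) = -72*x^2
Assemble drift = f_t + (1/2) f_xx = 8*t - 36*x^2 and diffusion = f_x = -24*x^3. Substituting x = B_t:
  d(-6*B_t^4 + 4*t^2) = (-36*B_t^2 + 8*t) dt + (-24*B_t^3) dB_t.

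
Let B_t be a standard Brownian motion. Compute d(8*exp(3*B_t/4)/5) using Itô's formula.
d(8*exp(3*B_t/4)/5) = (9*exp(3*B_t/4)/20) dt + (6*exp(3*B_t/4)/5) dB_t

Itô's formula for f(B_t) gives d f(B_t) = f'(B_t) dB_t + (1/2) f''(B_t) dt. Compute derivatives of f(x) = 8*exp(3*x/4)/5:
  f'(x)  = 6*exp(3*x/4)/5
  f''(x) = 9*exp(3*x/4)/10
Substitute x = B_t and multiply the f'' term by 1/2:
  drift     = (1/2) * (9*exp(3*x/4)/10) evaluated at B_t = 9*exp(3*B_t/4)/20
  diffusion = (6*exp(3*x/4)/5) evaluated at B_t = 6*exp(3*B_t/4)/5
Therefore d(8*exp(3*B_t/4)/5) = (9*exp(3*B_t/4)/20) dt + (6*exp(3*B_t/4)/5) dB_t.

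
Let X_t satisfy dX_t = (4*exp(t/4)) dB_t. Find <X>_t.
<X>_t = 32*exp(t/2) - 32

For an Itô process dX_t = a(t) dt + b(t) dB_t, the quadratic variation is <X>_t = int_0^t b(s)^2 ds (the drift term does not contribute). Here b(s) = 4*exp(s/4), so
  b(s)^2 = 16*exp(s/2).
Integrating from 0 to t:
  <X>_t = int_0^t (16*exp(s/2)) ds = 32*exp(t/2) - 32.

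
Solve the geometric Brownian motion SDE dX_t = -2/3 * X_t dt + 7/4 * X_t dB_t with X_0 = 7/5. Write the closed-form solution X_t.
X_t = 7/5 * exp((-211/96) * t + (7/4) * B_t)

For GBM dX = mu X dt + sigma X dB with X_0 = x_0, apply Itô to Y = log X: dY = (mu - sigma^2/2) dt + sigma dB, so Y_t = log(x_0) + (mu - sigma^2/2) t + sigma B_t and hence X_t = x_0 * exp((mu - sigma^2/2) t + sigma B_t).
With mu = -2/3, sigma = 7/4, x_0 = 7/5, this gives:
  X_t = 7/5 * exp((-211/96) * t + (7/4) * B_t).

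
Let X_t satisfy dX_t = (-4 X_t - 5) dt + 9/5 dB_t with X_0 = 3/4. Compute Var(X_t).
Var(X_t) = 81/200 - 81*exp(-8*t)/200

The variance V(t) = Var(X_t) satisfies V'(t) = 2 a V(t) + c^2 with V(0) = 0 (drift coefficient is linear in X, diffusion is constant). With a = -4, c = 9/5, the solution is
  V(t) = (c^2 / (2 a)) * (exp(2 a t) - 1)
       = ((9/5)^2 / (2*(-4))) * (exp((-8) t) - 1)
       = 81/200 - 81*exp(-8*t)/200.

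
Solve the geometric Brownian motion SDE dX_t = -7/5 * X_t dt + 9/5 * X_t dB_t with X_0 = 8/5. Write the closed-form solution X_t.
X_t = 8/5 * exp((-151/50) * t + (9/5) * B_t)

For GBM dX = mu X dt + sigma X dB with X_0 = x_0, apply Itô to Y = log X: dY = (mu - sigma^2/2) dt + sigma dB, so Y_t = log(x_0) + (mu - sigma^2/2) t + sigma B_t and hence X_t = x_0 * exp((mu - sigma^2/2) t + sigma B_t).
With mu = -7/5, sigma = 9/5, x_0 = 8/5, this gives:
  X_t = 8/5 * exp((-151/50) * t + (9/5) * B_t).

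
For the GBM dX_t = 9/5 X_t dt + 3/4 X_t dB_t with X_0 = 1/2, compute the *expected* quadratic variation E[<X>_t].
E[<X>_t] = 5*exp(333*t/80)/148 - 5/148

<X>_t = int_0^t ((3/4) * X_s)^2 ds. Taking expectation inside the integral: E[<X>_t] = (3/4)^2 * int_0^t E[X_s^2] ds. For GBM, E[X_s^2] = x_0^2 * exp((2 mu + sigma^2) s). Integrating:
  E[<X>_t] = (3/4)^2 * (1/2)^2 * (exp((2*(9/5) + (3/4)^2) t) - 1) / (2*(9/5) + (3/4)^2)
           = (3/4)^2 * (1/2)^2 * (exp((333/80) t) - 1) / (333/80) = 5*exp(333*t/80)/148 - 5/148.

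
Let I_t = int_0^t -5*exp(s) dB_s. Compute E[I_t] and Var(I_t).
E[I_t] = 0; Var(I_t) = 25*exp(2*t)/2 - 25/2

The Itô integral of a deterministic integrand f(s) has mean 0 because each increment f(s) * (B_{s+ds} - B_s) has mean 0. By the Itô isometry:
  Var( int_0^t f(s) dB_s ) = E[ (int_0^t f(s) dB_s)^2 ] = int_0^t f(s)^2 ds.
Here f(s) = -5*exp(s), so f(s)^2 = 25*exp(2*s). Integrate:
  int_0^t (25*exp(2*s)) ds = 25*exp(2*t)/2 - 25/2.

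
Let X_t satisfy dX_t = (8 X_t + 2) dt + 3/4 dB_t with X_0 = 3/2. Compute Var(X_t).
Var(X_t) = 9*exp(16*t)/256 - 9/256

The variance V(t) = Var(X_t) satisfies V'(t) = 2 a V(t) + c^2 with V(0) = 0 (drift coefficient is linear in X, diffusion is constant). With a = 8, c = 3/4, the solution is
  V(t) = (c^2 / (2 a)) * (exp(2 a t) - 1)
       = ((3/4)^2 / (2*8)) * (exp(16 t) - 1)
       = 9*exp(16*t)/256 - 9/256.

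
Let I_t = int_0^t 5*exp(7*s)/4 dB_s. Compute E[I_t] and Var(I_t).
E[I_t] = 0; Var(I_t) = 25*exp(14*t)/224 - 25/224

The Itô integral of a deterministic integrand f(s) has mean 0 because each increment f(s) * (B_{s+ds} - B_s) has mean 0. By the Itô isometry:
  Var( int_0^t f(s) dB_s ) = E[ (int_0^t f(s) dB_s)^2 ] = int_0^t f(s)^2 ds.
Here f(s) = 5*exp(7*s)/4, so f(s)^2 = 25*exp(14*s)/16. Integrate:
  int_0^t (25*exp(14*s)/16) ds = 25*exp(14*t)/224 - 25/224.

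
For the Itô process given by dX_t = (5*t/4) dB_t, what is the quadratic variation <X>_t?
<X>_t = 25*t^3/48

For an Itô process dX_t = a(t) dt + b(t) dB_t, the quadratic variation is <X>_t = int_0^t b(s)^2 ds (the drift term does not contribute). Here b(s) = 5*s/4, so
  b(s)^2 = 25*s^2/16.
Integrating from 0 to t:
  <X>_t = int_0^t (25*s^2/16) ds = 25*t^3/48.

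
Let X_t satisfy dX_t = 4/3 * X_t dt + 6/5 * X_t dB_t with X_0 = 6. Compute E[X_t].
E[X_t] = 6*exp(4*t/3)

For GBM dX = mu X dt + sigma X dB with X_0 = x_0, apply Itô to Y = log X: dY = (mu - sigma^2/2) dt + sigma dB, so Y_t = log(x_0) + (mu - sigma^2/2) t + sigma B_t and hence X_t = x_0 * exp((mu - sigma^2/2) t + sigma B_t).
With mu = 4/3, sigma = 6/5, x_0 = 6, this gives:
  X_t = 6 * exp((46/75) * t + (6/5) * B_t).
Since sigma*B_t ~ Normal(0, sigma^2 t), E[exp(sigma*B_t)] = exp(sigma^2 t / 2); so E[X_t] = x_0 * exp((mu - sigma^2/2) t) * exp(sigma^2 t / 2) = x_0 * exp(mu t) = 6*exp(4*t/3).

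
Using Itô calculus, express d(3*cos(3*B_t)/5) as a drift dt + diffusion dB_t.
d(3*cos(3*B_t)/5) = (-27*cos(3*B_t)/10) dt + (-9*sin(3*B_t)/5) dB_t

Itô's formula for f(B_t) gives d f(B_t) = f'(B_t) dB_t + (1/2) f''(B_t) dt. Compute derivatives of f(x) = 3*cos(3*x)/5:
  f'(x)  = -9*sin(3*x)/5
  f''(x) = -27*cos(3*x)/5
Substitute x = B_t and multiply the f'' term by 1/2:
  drift     = (1/2) * (-27*cos(3*x)/5) evaluated at B_t = -27*cos(3*B_t)/10
  diffusion = (-9*sin(3*x)/5) evaluated at B_t = -9*sin(3*B_t)/5
Therefore d(3*cos(3*B_t)/5) = (-27*cos(3*B_t)/10) dt + (-9*sin(3*B_t)/5) dB_t.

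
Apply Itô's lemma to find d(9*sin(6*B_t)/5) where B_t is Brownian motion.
d(9*sin(6*B_t)/5) = (-162*sin(6*B_t)/5) dt + (54*cos(6*B_t)/5) dB_t

Itô's formula for f(B_t) gives d f(B_t) = f'(B_t) dB_t + (1/2) f''(B_t) dt. Compute derivatives of f(x) = 9*sin(6*x)/5:
  f'(x)  = 54*cos(6*x)/5
  f''(x) = -324*sin(6*x)/5
Substitute x = B_t and multiply the f'' term by 1/2:
  drift     = (1/2) * (-324*sin(6*x)/5) evaluated at B_t = -162*sin(6*B_t)/5
  diffusion = (54*cos(6*x)/5) evaluated at B_t = 54*cos(6*B_t)/5
Therefore d(9*sin(6*B_t)/5) = (-162*sin(6*B_t)/5) dt + (54*cos(6*B_t)/5) dB_t.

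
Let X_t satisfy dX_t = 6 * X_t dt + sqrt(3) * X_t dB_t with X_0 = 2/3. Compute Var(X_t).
Var(X_t) = 4*(exp(3*t) - 1)*exp(12*t)/9

For GBM dX = mu X dt + sigma X dB with X_0 = x_0, apply Itô to Y = log X: dY = (mu - sigma^2/2) dt + sigma dB, so Y_t = log(x_0) + (mu - sigma^2/2) t + sigma B_t and hence X_t = x_0 * exp((mu - sigma^2/2) t + sigma B_t).
With mu = 6, sigma = sqrt(3), x_0 = 2/3, this gives:
  X_t = 2/3 * exp((9/2) * t + (sqrt(3)) * B_t).
Since sigma*B_t ~ Normal(0, sigma^2 t), E[exp(sigma*B_t)] = exp(sigma^2 t / 2); so E[X_t] = x_0 * exp((mu - sigma^2/2) t) * exp(sigma^2 t / 2) = x_0 * exp(mu t) = 2*exp(6*t)/3.
Var(X_t) = E[X_t^2] - (E[X_t])^2 = x_0^2 * exp(2 mu t) * (exp(sigma^2 t) - 1) = 4*(exp(3*t) - 1)*exp(12*t)/9.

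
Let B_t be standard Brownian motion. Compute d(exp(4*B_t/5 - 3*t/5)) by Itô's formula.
d(exp(4*B_t/5 - 3*t/5)) = (-7*exp(4*B_t/5 - 3*t/5)/25) dt + (4*exp(4*B_t/5 - 3*t/5)/5) dB_t

Itô's formula for f(t, x): d f(t, B_t) = (f_t + (1/2) f_xx) dt + f_x dB_t. Compute partials of f(t, x) = exp(-3*t/5 + 4*x/5):
  f_t(t,x)  = -3*exp(-3*t/5 + 4*x/5)/5
  f_x(t,x)  = 4*exp(-3*t/5 + 4*x/5)/5
  f_xx(t,x) = 16*exp(-3*t/5 + 4*x/5)/25
Assemble drift = f_t + (1/2) f_xx = -7*exp(-3*t/5 + 4*x/5)/25 and diffusion = f_x = 4*exp(-3*t/5 + 4*x/5)/5. Substituting x = B_t:
  d(exp(4*B_t/5 - 3*t/5)) = (-7*exp(4*B_t/5 - 3*t/5)/25) dt + (4*exp(4*B_t/5 - 3*t/5)/5) dB_t.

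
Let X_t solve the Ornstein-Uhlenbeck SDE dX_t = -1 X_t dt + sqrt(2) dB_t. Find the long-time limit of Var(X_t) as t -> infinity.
lim Var(X_t) = 1

The OU SDE dX = -theta X dt + sigma dB admits the integrating factor exp(theta t): d(exp(theta t) X_t) = sigma exp(theta t) dB_t. Integrating from 0 to t gives X_t = x_0 * exp(-theta t) + sigma * int_0^t exp(-theta (t-s)) dB_s for any initial x_0. The Itô integral has variance (by the Itô isometry) sigma^2 * int_0^t exp(-2 theta (t - s)) ds = sigma^2 * (1 - exp(-2 theta t)) / (2 theta), independent of x_0.
With theta = 1, sigma = sqrt(2):
  Var(X_t) = (sqrt(2))^2 * (1 - exp(-2*1 t)) / (2 * 1) = 1 - exp(-2*t).
As t -> infinity, exp(-2*1 t) -> 0, so the stationary variance is sigma^2 / (2 theta) = 1.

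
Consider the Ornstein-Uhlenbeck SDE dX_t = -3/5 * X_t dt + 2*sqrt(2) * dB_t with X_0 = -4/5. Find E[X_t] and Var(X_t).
E[X_t] = -4*exp(-3*t/5)/5; Var(X_t) = 20/3 - 20*exp(-6*t/5)/3

The OU SDE dX = -theta X dt + sigma dB admits the integrating factor exp(theta t): d(exp(theta t) X_t) = sigma exp(theta t) dB_t. Integrating from 0 to t:
  X_t = x_0 * exp(-theta t) + sigma * int_0^t exp(-theta (t-s)) dB_s.
The Itô integral has mean 0 and (by the Itô isometry) variance sigma^2 * int_0^t exp(-2 theta (t - s)) ds = sigma^2 * (1 - exp(-2 theta t)) / (2 theta).
With theta = 3/5, sigma = 2*sqrt(2), x_0 = -4/5:
  E[X_t] = -4/5 * exp(-3/5 t) = -4*exp(-3*t/5)/5
  Var(X_t) = (2*sqrt(2))^2 * (1 - exp(-2*3/5 t)) / (2 * 3/5) = 20/3 - 20*exp(-6*t/5)/3.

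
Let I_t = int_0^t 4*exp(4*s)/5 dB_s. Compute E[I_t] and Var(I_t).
E[I_t] = 0; Var(I_t) = 2*exp(8*t)/25 - 2/25

The Itô integral of a deterministic integrand f(s) has mean 0 because each increment f(s) * (B_{s+ds} - B_s) has mean 0. By the Itô isometry:
  Var( int_0^t f(s) dB_s ) = E[ (int_0^t f(s) dB_s)^2 ] = int_0^t f(s)^2 ds.
Here f(s) = 4*exp(4*s)/5, so f(s)^2 = 16*exp(8*s)/25. Integrate:
  int_0^t (16*exp(8*s)/25) ds = 2*exp(8*t)/25 - 2/25.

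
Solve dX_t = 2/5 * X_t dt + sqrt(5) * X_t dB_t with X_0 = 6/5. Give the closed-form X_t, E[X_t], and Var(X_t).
X_t = 6/5 * exp((-21/10) t + (sqrt(5)) B_t); E[X_t] = 6*exp(2*t/5)/5; Var(X_t) = 36*(exp(5*t) - 1)*exp(4*t/5)/25

For GBM dX = mu X dt + sigma X dB with X_0 = x_0, apply Itô to Y = log X: dY = (mu - sigma^2/2) dt + sigma dB, so Y_t = log(x_0) + (mu - sigma^2/2) t + sigma B_t and hence X_t = x_0 * exp((mu - sigma^2/2) t + sigma B_t).
With mu = 2/5, sigma = sqrt(5), x_0 = 6/5, this gives:
  X_t = 6/5 * exp((-21/10) * t + (sqrt(5)) * B_t).
Since sigma*B_t ~ Normal(0, sigma^2 t), E[exp(sigma*B_t)] = exp(sigma^2 t / 2); so E[X_t] = x_0 * exp((mu - sigma^2/2) t) * exp(sigma^2 t / 2) = x_0 * exp(mu t) = 6*exp(2*t/5)/5.
Var(X_t) = E[X_t^2] - (E[X_t])^2 = x_0^2 * exp(2 mu t) * (exp(sigma^2 t) - 1) = 36*(exp(5*t) - 1)*exp(4*t/5)/25.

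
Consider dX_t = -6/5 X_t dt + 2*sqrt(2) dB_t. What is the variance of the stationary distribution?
lim Var(X_t) = 10/3

The OU SDE dX = -theta X dt + sigma dB admits the integrating factor exp(theta t): d(exp(theta t) X_t) = sigma exp(theta t) dB_t. Integrating from 0 to t gives X_t = x_0 * exp(-theta t) + sigma * int_0^t exp(-theta (t-s)) dB_s for any initial x_0. The Itô integral has variance (by the Itô isometry) sigma^2 * int_0^t exp(-2 theta (t - s)) ds = sigma^2 * (1 - exp(-2 theta t)) / (2 theta), independent of x_0.
With theta = 6/5, sigma = 2*sqrt(2):
  Var(X_t) = (2*sqrt(2))^2 * (1 - exp(-2*6/5 t)) / (2 * 6/5) = 10/3 - 10*exp(-12*t/5)/3.
As t -> infinity, exp(-2*6/5 t) -> 0, so the stationary variance is sigma^2 / (2 theta) = 10/3.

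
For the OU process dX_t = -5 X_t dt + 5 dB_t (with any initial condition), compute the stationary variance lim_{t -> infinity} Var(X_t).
lim Var(X_t) = 5/2

The OU SDE dX = -theta X dt + sigma dB admits the integrating factor exp(theta t): d(exp(theta t) X_t) = sigma exp(theta t) dB_t. Integrating from 0 to t gives X_t = x_0 * exp(-theta t) + sigma * int_0^t exp(-theta (t-s)) dB_s for any initial x_0. The Itô integral has variance (by the Itô isometry) sigma^2 * int_0^t exp(-2 theta (t - s)) ds = sigma^2 * (1 - exp(-2 theta t)) / (2 theta), independent of x_0.
With theta = 5, sigma = 5:
  Var(X_t) = (5)^2 * (1 - exp(-2*5 t)) / (2 * 5) = 5/2 - 5*exp(-10*t)/2.
As t -> infinity, exp(-2*5 t) -> 0, so the stationary variance is sigma^2 / (2 theta) = 5/2.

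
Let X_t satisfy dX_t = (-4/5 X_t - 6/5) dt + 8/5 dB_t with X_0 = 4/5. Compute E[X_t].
E[X_t] = -3/2 + 23*exp(-4*t/5)/10

Taking expectations and using E[dB_t] = 0, the mean m(t) = E[X_t] satisfies the ODE m'(t) = a m(t) + b with m(0) = x_0. With a = -4/5, b = -6/5, x_0 = 4/5, the solution is
  m(t) = x_0 * exp(a t) + (b/a) * (exp(a t) - 1)
       = (4/5) * exp((-4/5) t) + ((-6/5)/(-4/5)) * (exp((-4/5) t) - 1)
       = -3/2 + 23*exp(-4*t/5)/10.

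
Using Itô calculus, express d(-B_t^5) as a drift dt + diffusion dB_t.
d(-B_t^5) = (-10*B_t^3) dt + (-5*B_t^4) dB_t

Itô's formula for f(B_t) gives d f(B_t) = f'(B_t) dB_t + (1/2) f''(B_t) dt. Compute derivatives of f(x) = -x^5:
  f'(x)  = -5*x^4
  f''(x) = -20*x^3
Substitute x = B_t and multiply the f'' term by 1/2:
  drift     = (1/2) * (-20*x^3) evaluated at B_t = -10*B_t^3
  diffusion = (-5*x^4) evaluated at B_t = -5*B_t^4
Therefore d(-B_t^5) = (-10*B_t^3) dt + (-5*B_t^4) dB_t.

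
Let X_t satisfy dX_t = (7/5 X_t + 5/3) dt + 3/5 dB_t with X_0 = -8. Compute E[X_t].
E[X_t] = -143*exp(7*t/5)/21 - 25/21

Taking expectations and using E[dB_t] = 0, the mean m(t) = E[X_t] satisfies the ODE m'(t) = a m(t) + b with m(0) = x_0. With a = 7/5, b = 5/3, x_0 = -8, the solution is
  m(t) = x_0 * exp(a t) + (b/a) * (exp(a t) - 1)
       = (-8) * exp((7/5) t) + ((5/3)/(7/5)) * (exp((7/5) t) - 1)
       = -143*exp(7*t/5)/21 - 25/21.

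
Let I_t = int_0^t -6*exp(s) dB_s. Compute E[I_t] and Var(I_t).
E[I_t] = 0; Var(I_t) = 18*exp(2*t) - 18

The Itô integral of a deterministic integrand f(s) has mean 0 because each increment f(s) * (B_{s+ds} - B_s) has mean 0. By the Itô isometry:
  Var( int_0^t f(s) dB_s ) = E[ (int_0^t f(s) dB_s)^2 ] = int_0^t f(s)^2 ds.
Here f(s) = -6*exp(s), so f(s)^2 = 36*exp(2*s). Integrate:
  int_0^t (36*exp(2*s)) ds = 18*exp(2*t) - 18.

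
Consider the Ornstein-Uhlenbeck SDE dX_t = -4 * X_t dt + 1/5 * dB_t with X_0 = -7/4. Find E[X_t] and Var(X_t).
E[X_t] = -7*exp(-4*t)/4; Var(X_t) = 1/200 - exp(-8*t)/200

The OU SDE dX = -theta X dt + sigma dB admits the integrating factor exp(theta t): d(exp(theta t) X_t) = sigma exp(theta t) dB_t. Integrating from 0 to t:
  X_t = x_0 * exp(-theta t) + sigma * int_0^t exp(-theta (t-s)) dB_s.
The Itô integral has mean 0 and (by the Itô isometry) variance sigma^2 * int_0^t exp(-2 theta (t - s)) ds = sigma^2 * (1 - exp(-2 theta t)) / (2 theta).
With theta = 4, sigma = 1/5, x_0 = -7/4:
  E[X_t] = -7/4 * exp(-4 t) = -7*exp(-4*t)/4
  Var(X_t) = (1/5)^2 * (1 - exp(-2*4 t)) / (2 * 4) = 1/200 - exp(-8*t)/200.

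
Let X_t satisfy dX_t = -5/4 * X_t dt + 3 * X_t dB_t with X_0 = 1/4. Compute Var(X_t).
Var(X_t) = (exp(9*t) - 1)*exp(-5*t/2)/16

For GBM dX = mu X dt + sigma X dB with X_0 = x_0, apply Itô to Y = log X: dY = (mu - sigma^2/2) dt + sigma dB, so Y_t = log(x_0) + (mu - sigma^2/2) t + sigma B_t and hence X_t = x_0 * exp((mu - sigma^2/2) t + sigma B_t).
With mu = -5/4, sigma = 3, x_0 = 1/4, this gives:
  X_t = 1/4 * exp((-23/4) * t + (3) * B_t).
Since sigma*B_t ~ Normal(0, sigma^2 t), E[exp(sigma*B_t)] = exp(sigma^2 t / 2); so E[X_t] = x_0 * exp((mu - sigma^2/2) t) * exp(sigma^2 t / 2) = x_0 * exp(mu t) = exp(-5*t/4)/4.
Var(X_t) = E[X_t^2] - (E[X_t])^2 = x_0^2 * exp(2 mu t) * (exp(sigma^2 t) - 1) = (exp(9*t) - 1)*exp(-5*t/2)/16.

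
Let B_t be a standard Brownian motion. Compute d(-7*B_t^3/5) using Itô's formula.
d(-7*B_t^3/5) = (-21*B_t/5) dt + (-21*B_t^2/5) dB_t

Itô's formula for f(B_t) gives d f(B_t) = f'(B_t) dB_t + (1/2) f''(B_t) dt. Compute derivatives of f(x) = -7*x^3/5:
  f'(x)  = -21*x^2/5
  f''(x) = -42*x/5
Substitute x = B_t and multiply the f'' term by 1/2:
  drift     = (1/2) * (-42*x/5) evaluated at B_t = -21*B_t/5
  diffusion = (-21*x^2/5) evaluated at B_t = -21*B_t^2/5
Therefore d(-7*B_t^3/5) = (-21*B_t/5) dt + (-21*B_t^2/5) dB_t.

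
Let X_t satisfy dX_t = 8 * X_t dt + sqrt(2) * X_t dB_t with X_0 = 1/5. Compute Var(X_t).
Var(X_t) = (exp(2*t) - 1)*exp(16*t)/25

For GBM dX = mu X dt + sigma X dB with X_0 = x_0, apply Itô to Y = log X: dY = (mu - sigma^2/2) dt + sigma dB, so Y_t = log(x_0) + (mu - sigma^2/2) t + sigma B_t and hence X_t = x_0 * exp((mu - sigma^2/2) t + sigma B_t).
With mu = 8, sigma = sqrt(2), x_0 = 1/5, this gives:
  X_t = 1/5 * exp((7) * t + (sqrt(2)) * B_t).
Since sigma*B_t ~ Normal(0, sigma^2 t), E[exp(sigma*B_t)] = exp(sigma^2 t / 2); so E[X_t] = x_0 * exp((mu - sigma^2/2) t) * exp(sigma^2 t / 2) = x_0 * exp(mu t) = exp(8*t)/5.
Var(X_t) = E[X_t^2] - (E[X_t])^2 = x_0^2 * exp(2 mu t) * (exp(sigma^2 t) - 1) = (exp(2*t) - 1)*exp(16*t)/25.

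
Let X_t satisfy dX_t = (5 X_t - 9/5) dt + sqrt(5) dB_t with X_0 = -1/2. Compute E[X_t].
E[X_t] = 9/25 - 43*exp(5*t)/50

Taking expectations and using E[dB_t] = 0, the mean m(t) = E[X_t] satisfies the ODE m'(t) = a m(t) + b with m(0) = x_0. With a = 5, b = -9/5, x_0 = -1/2, the solution is
  m(t) = x_0 * exp(a t) + (b/a) * (exp(a t) - 1)
       = (-1/2) * exp(5 t) + ((-9/5)/5) * (exp(5 t) - 1)
       = 9/25 - 43*exp(5*t)/50.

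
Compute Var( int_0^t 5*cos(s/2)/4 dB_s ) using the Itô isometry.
Var = 25*t/32 + 25*sin(t)/32

The Itô integral of a deterministic integrand f(s) has mean 0 because each increment f(s) * (B_{s+ds} - B_s) has mean 0. By the Itô isometry:
  Var( int_0^t f(s) dB_s ) = E[ (int_0^t f(s) dB_s)^2 ] = int_0^t f(s)^2 ds.
Here f(s) = 5*cos(s/2)/4, so f(s)^2 = 25*cos(s/2)^2/16. Integrate:
  int_0^t (25*cos(s/2)^2/16) ds = 25*t/32 + 25*sin(t)/32.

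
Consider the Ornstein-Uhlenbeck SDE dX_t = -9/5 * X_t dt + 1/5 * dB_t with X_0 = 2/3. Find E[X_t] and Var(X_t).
E[X_t] = 2*exp(-9*t/5)/3; Var(X_t) = 1/90 - exp(-18*t/5)/90

The OU SDE dX = -theta X dt + sigma dB admits the integrating factor exp(theta t): d(exp(theta t) X_t) = sigma exp(theta t) dB_t. Integrating from 0 to t:
  X_t = x_0 * exp(-theta t) + sigma * int_0^t exp(-theta (t-s)) dB_s.
The Itô integral has mean 0 and (by the Itô isometry) variance sigma^2 * int_0^t exp(-2 theta (t - s)) ds = sigma^2 * (1 - exp(-2 theta t)) / (2 theta).
With theta = 9/5, sigma = 1/5, x_0 = 2/3:
  E[X_t] = 2/3 * exp(-9/5 t) = 2*exp(-9*t/5)/3
  Var(X_t) = (1/5)^2 * (1 - exp(-2*9/5 t)) / (2 * 9/5) = 1/90 - exp(-18*t/5)/90.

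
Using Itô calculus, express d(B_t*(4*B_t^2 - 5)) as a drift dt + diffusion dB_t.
d(B_t*(4*B_t^2 - 5)) = (12*B_t) dt + (12*B_t^2 - 5) dB_t

Itô's formula for f(B_t) gives d f(B_t) = f'(B_t) dB_t + (1/2) f''(B_t) dt. Compute derivatives of f(x) = x*(4*x^2 - 5):
  f'(x)  = 12*x^2 - 5
  f''(x) = 24*x
Substitute x = B_t and multiply the f'' term by 1/2:
  drift     = (1/2) * (24*x) evaluated at B_t = 12*B_t
  diffusion = (12*x^2 - 5) evaluated at B_t = 12*B_t^2 - 5
Therefore d(B_t*(4*B_t^2 - 5)) = (12*B_t) dt + (12*B_t^2 - 5) dB_t.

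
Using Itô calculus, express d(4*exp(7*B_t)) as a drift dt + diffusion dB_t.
d(4*exp(7*B_t)) = (98*exp(7*B_t)) dt + (28*exp(7*B_t)) dB_t

Itô's formula for f(B_t) gives d f(B_t) = f'(B_t) dB_t + (1/2) f''(B_t) dt. Compute derivatives of f(x) = 4*exp(7*x):
  f'(x)  = 28*exp(7*x)
  f''(x) = 196*exp(7*x)
Substitute x = B_t and multiply the f'' term by 1/2:
  drift     = (1/2) * (196*exp(7*x)) evaluated at B_t = 98*exp(7*B_t)
  diffusion = (28*exp(7*x)) evaluated at B_t = 28*exp(7*B_t)
Therefore d(4*exp(7*B_t)) = (98*exp(7*B_t)) dt + (28*exp(7*B_t)) dB_t.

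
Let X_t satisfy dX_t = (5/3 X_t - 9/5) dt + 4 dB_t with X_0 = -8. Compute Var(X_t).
Var(X_t) = 24*exp(10*t/3)/5 - 24/5

The variance V(t) = Var(X_t) satisfies V'(t) = 2 a V(t) + c^2 with V(0) = 0 (drift coefficient is linear in X, diffusion is constant). With a = 5/3, c = 4, the solution is
  V(t) = (c^2 / (2 a)) * (exp(2 a t) - 1)
       = (4^2 / (2*(5/3))) * (exp((10/3) t) - 1)
       = 24*exp(10*t/3)/5 - 24/5.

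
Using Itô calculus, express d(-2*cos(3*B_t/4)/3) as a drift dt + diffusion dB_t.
d(-2*cos(3*B_t/4)/3) = (3*cos(3*B_t/4)/16) dt + (sin(3*B_t/4)/2) dB_t

Itô's formula for f(B_t) gives d f(B_t) = f'(B_t) dB_t + (1/2) f''(B_t) dt. Compute derivatives of f(x) = -2*cos(3*x/4)/3:
  f'(x)  = sin(3*x/4)/2
  f''(x) = 3*cos(3*x/4)/8
Substitute x = B_t and multiply the f'' term by 1/2:
  drift     = (1/2) * (3*cos(3*x/4)/8) evaluated at B_t = 3*cos(3*B_t/4)/16
  diffusion = (sin(3*x/4)/2) evaluated at B_t = sin(3*B_t/4)/2
Therefore d(-2*cos(3*B_t/4)/3) = (3*cos(3*B_t/4)/16) dt + (sin(3*B_t/4)/2) dB_t.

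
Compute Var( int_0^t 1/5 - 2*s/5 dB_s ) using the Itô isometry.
Var = t*(4*t^2 - 6*t + 3)/75

The Itô integral of a deterministic integrand f(s) has mean 0 because each increment f(s) * (B_{s+ds} - B_s) has mean 0. By the Itô isometry:
  Var( int_0^t f(s) dB_s ) = E[ (int_0^t f(s) dB_s)^2 ] = int_0^t f(s)^2 ds.
Here f(s) = 1/5 - 2*s/5, so f(s)^2 = (2*s - 1)^2/25. Integrate:
  int_0^t ((2*s - 1)^2/25) ds = t*(4*t^2 - 6*t + 3)/75.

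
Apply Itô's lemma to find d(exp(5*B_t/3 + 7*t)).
d(exp(5*B_t/3 + 7*t)) = (151*exp(5*B_t/3 + 7*t)/18) dt + (5*exp(5*B_t/3 + 7*t)/3) dB_t

Itô's formula for f(t, x): d f(t, B_t) = (f_t + (1/2) f_xx) dt + f_x dB_t. Compute partials of f(t, x) = exp(7*t + 5*x/3):
  f_t(t,x)  = 7*exp(7*t + 5*x/3)
  f_x(t,x)  = 5*exp(7*t + 5*x/3)/3
  f_xx(t,x) = 25*exp(7*t + 5*x/3)/9
Assemble drift = f_t + (1/2) f_xx = 151*exp(7*t + 5*x/3)/18 and diffusion = f_x = 5*exp(7*t + 5*x/3)/3. Substituting x = B_t:
  d(exp(5*B_t/3 + 7*t)) = (151*exp(5*B_t/3 + 7*t)/18) dt + (5*exp(5*B_t/3 + 7*t)/3) dB_t.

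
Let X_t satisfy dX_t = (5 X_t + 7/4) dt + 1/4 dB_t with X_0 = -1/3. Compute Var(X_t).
Var(X_t) = exp(10*t)/160 - 1/160

The variance V(t) = Var(X_t) satisfies V'(t) = 2 a V(t) + c^2 with V(0) = 0 (drift coefficient is linear in X, diffusion is constant). With a = 5, c = 1/4, the solution is
  V(t) = (c^2 / (2 a)) * (exp(2 a t) - 1)
       = ((1/4)^2 / (2*5)) * (exp(10 t) - 1)
       = exp(10*t)/160 - 1/160.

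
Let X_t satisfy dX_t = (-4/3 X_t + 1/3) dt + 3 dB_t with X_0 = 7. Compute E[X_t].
E[X_t] = 1/4 + 27*exp(-4*t/3)/4

Taking expectations and using E[dB_t] = 0, the mean m(t) = E[X_t] satisfies the ODE m'(t) = a m(t) + b with m(0) = x_0. With a = -4/3, b = 1/3, x_0 = 7, the solution is
  m(t) = x_0 * exp(a t) + (b/a) * (exp(a t) - 1)
       = 7 * exp((-4/3) t) + ((1/3)/(-4/3)) * (exp((-4/3) t) - 1)
       = 1/4 + 27*exp(-4*t/3)/4.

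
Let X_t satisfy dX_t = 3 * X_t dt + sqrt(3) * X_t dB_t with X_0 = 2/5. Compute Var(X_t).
Var(X_t) = 4*(exp(3*t) - 1)*exp(6*t)/25

For GBM dX = mu X dt + sigma X dB with X_0 = x_0, apply Itô to Y = log X: dY = (mu - sigma^2/2) dt + sigma dB, so Y_t = log(x_0) + (mu - sigma^2/2) t + sigma B_t and hence X_t = x_0 * exp((mu - sigma^2/2) t + sigma B_t).
With mu = 3, sigma = sqrt(3), x_0 = 2/5, this gives:
  X_t = 2/5 * exp((3/2) * t + (sqrt(3)) * B_t).
Since sigma*B_t ~ Normal(0, sigma^2 t), E[exp(sigma*B_t)] = exp(sigma^2 t / 2); so E[X_t] = x_0 * exp((mu - sigma^2/2) t) * exp(sigma^2 t / 2) = x_0 * exp(mu t) = 2*exp(3*t)/5.
Var(X_t) = E[X_t^2] - (E[X_t])^2 = x_0^2 * exp(2 mu t) * (exp(sigma^2 t) - 1) = 4*(exp(3*t) - 1)*exp(6*t)/25.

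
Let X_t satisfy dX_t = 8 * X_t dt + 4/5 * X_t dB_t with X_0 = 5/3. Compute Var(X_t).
Var(X_t) = 25*(exp(16*t/25) - 1)*exp(16*t)/9

For GBM dX = mu X dt + sigma X dB with X_0 = x_0, apply Itô to Y = log X: dY = (mu - sigma^2/2) dt + sigma dB, so Y_t = log(x_0) + (mu - sigma^2/2) t + sigma B_t and hence X_t = x_0 * exp((mu - sigma^2/2) t + sigma B_t).
With mu = 8, sigma = 4/5, x_0 = 5/3, this gives:
  X_t = 5/3 * exp((192/25) * t + (4/5) * B_t).
Since sigma*B_t ~ Normal(0, sigma^2 t), E[exp(sigma*B_t)] = exp(sigma^2 t / 2); so E[X_t] = x_0 * exp((mu - sigma^2/2) t) * exp(sigma^2 t / 2) = x_0 * exp(mu t) = 5*exp(8*t)/3.
Var(X_t) = E[X_t^2] - (E[X_t])^2 = x_0^2 * exp(2 mu t) * (exp(sigma^2 t) - 1) = 25*(exp(16*t/25) - 1)*exp(16*t)/9.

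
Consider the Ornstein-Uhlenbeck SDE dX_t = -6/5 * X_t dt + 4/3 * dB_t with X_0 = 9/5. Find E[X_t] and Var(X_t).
E[X_t] = 9*exp(-6*t/5)/5; Var(X_t) = 20/27 - 20*exp(-12*t/5)/27

The OU SDE dX = -theta X dt + sigma dB admits the integrating factor exp(theta t): d(exp(theta t) X_t) = sigma exp(theta t) dB_t. Integrating from 0 to t:
  X_t = x_0 * exp(-theta t) + sigma * int_0^t exp(-theta (t-s)) dB_s.
The Itô integral has mean 0 and (by the Itô isometry) variance sigma^2 * int_0^t exp(-2 theta (t - s)) ds = sigma^2 * (1 - exp(-2 theta t)) / (2 theta).
With theta = 6/5, sigma = 4/3, x_0 = 9/5:
  E[X_t] = 9/5 * exp(-6/5 t) = 9*exp(-6*t/5)/5
  Var(X_t) = (4/3)^2 * (1 - exp(-2*6/5 t)) / (2 * 6/5) = 20/27 - 20*exp(-12*t/5)/27.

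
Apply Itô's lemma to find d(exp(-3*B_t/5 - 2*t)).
d(exp(-3*B_t/5 - 2*t)) = (-91*exp(-3*B_t/5 - 2*t)/50) dt + (-3*exp(-3*B_t/5 - 2*t)/5) dB_t

Itô's formula for f(t, x): d f(t, B_t) = (f_t + (1/2) f_xx) dt + f_x dB_t. Compute partials of f(t, x) = exp(-2*t - 3*x/5):
  f_t(t,x)  = -2*exp(-2*t - 3*x/5)
  f_x(t,x)  = -3*exp(-2*t - 3*x/5)/5
  f_xx(t,x) = 9*exp(-2*t - 3*x/5)/25
Assemble drift = f_t + (1/2) f_xx = -91*exp(-2*t - 3*x/5)/50 and diffusion = f_x = -3*exp(-2*t - 3*x/5)/5. Substituting x = B_t:
  d(exp(-3*B_t/5 - 2*t)) = (-91*exp(-3*B_t/5 - 2*t)/50) dt + (-3*exp(-3*B_t/5 - 2*t)/5) dB_t.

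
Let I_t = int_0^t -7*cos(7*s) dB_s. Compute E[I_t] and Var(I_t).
E[I_t] = 0; Var(I_t) = 49*t/2 + 7*sin(14*t)/4

The Itô integral of a deterministic integrand f(s) has mean 0 because each increment f(s) * (B_{s+ds} - B_s) has mean 0. By the Itô isometry:
  Var( int_0^t f(s) dB_s ) = E[ (int_0^t f(s) dB_s)^2 ] = int_0^t f(s)^2 ds.
Here f(s) = -7*cos(7*s), so f(s)^2 = 49*cos(7*s)^2. Integrate:
  int_0^t (49*cos(7*s)^2) ds = 49*t/2 + 7*sin(14*t)/4.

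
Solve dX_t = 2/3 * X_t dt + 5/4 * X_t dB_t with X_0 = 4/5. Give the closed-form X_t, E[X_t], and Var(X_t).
X_t = 4/5 * exp((-11/96) t + (5/4) B_t); E[X_t] = 4*exp(2*t/3)/5; Var(X_t) = 16*(exp(25*t/16) - 1)*exp(4*t/3)/25

For GBM dX = mu X dt + sigma X dB with X_0 = x_0, apply Itô to Y = log X: dY = (mu - sigma^2/2) dt + sigma dB, so Y_t = log(x_0) + (mu - sigma^2/2) t + sigma B_t and hence X_t = x_0 * exp((mu - sigma^2/2) t + sigma B_t).
With mu = 2/3, sigma = 5/4, x_0 = 4/5, this gives:
  X_t = 4/5 * exp((-11/96) * t + (5/4) * B_t).
Since sigma*B_t ~ Normal(0, sigma^2 t), E[exp(sigma*B_t)] = exp(sigma^2 t / 2); so E[X_t] = x_0 * exp((mu - sigma^2/2) t) * exp(sigma^2 t / 2) = x_0 * exp(mu t) = 4*exp(2*t/3)/5.
Var(X_t) = E[X_t^2] - (E[X_t])^2 = x_0^2 * exp(2 mu t) * (exp(sigma^2 t) - 1) = 16*(exp(25*t/16) - 1)*exp(4*t/3)/25.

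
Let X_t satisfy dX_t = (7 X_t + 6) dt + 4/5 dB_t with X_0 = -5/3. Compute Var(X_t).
Var(X_t) = 8*exp(14*t)/175 - 8/175

The variance V(t) = Var(X_t) satisfies V'(t) = 2 a V(t) + c^2 with V(0) = 0 (drift coefficient is linear in X, diffusion is constant). With a = 7, c = 4/5, the solution is
  V(t) = (c^2 / (2 a)) * (exp(2 a t) - 1)
       = ((4/5)^2 / (2*7)) * (exp(14 t) - 1)
       = 8*exp(14*t)/175 - 8/175.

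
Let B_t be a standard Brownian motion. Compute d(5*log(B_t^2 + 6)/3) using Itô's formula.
d(5*log(B_t^2 + 6)/3) = (5*(6 - B_t^2)/(3*(B_t^2 + 6)^2)) dt + (10*B_t/(3*(B_t^2 + 6))) dB_t

Itô's formula for f(B_t) gives d f(B_t) = f'(B_t) dB_t + (1/2) f''(B_t) dt. Compute derivatives of f(x) = 5*log(x^2 + 6)/3:
  f'(x)  = 10*x/(3*(x^2 + 6))
  f''(x) = 10*(6 - x^2)/(3*(x^2 + 6)^2)
Substitute x = B_t and multiply the f'' term by 1/2:
  drift     = (1/2) * (10*(6 - x^2)/(3*(x^2 + 6)^2)) evaluated at B_t = 5*(6 - B_t^2)/(3*(B_t^2 + 6)^2)
  diffusion = (10*x/(3*(x^2 + 6))) evaluated at B_t = 10*B_t/(3*(B_t^2 + 6))
Therefore d(5*log(B_t^2 + 6)/3) = (5*(6 - B_t^2)/(3*(B_t^2 + 6)^2)) dt + (10*B_t/(3*(B_t^2 + 6))) dB_t.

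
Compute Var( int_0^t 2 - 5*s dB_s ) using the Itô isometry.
Var = t*(25*t^2 - 30*t + 12)/3

The Itô integral of a deterministic integrand f(s) has mean 0 because each increment f(s) * (B_{s+ds} - B_s) has mean 0. By the Itô isometry:
  Var( int_0^t f(s) dB_s ) = E[ (int_0^t f(s) dB_s)^2 ] = int_0^t f(s)^2 ds.
Here f(s) = 2 - 5*s, so f(s)^2 = (5*s - 2)^2. Integrate:
  int_0^t ((5*s - 2)^2) ds = t*(25*t^2 - 30*t + 12)/3.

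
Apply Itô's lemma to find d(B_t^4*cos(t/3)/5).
d(B_t^4*cos(t/3)/5) = (B_t^2*(-B_t^2*sin(t/3) + 18*cos(t/3))/15) dt + (4*B_t^3*cos(t/3)/5) dB_t

Itô's formula for f(t, x): d f(t, B_t) = (f_t + (1/2) f_xx) dt + f_x dB_t. Compute partials of f(t, x) = x^4*cos(t/3)/5:
  f_t(t,x)  = -x^4*sin(t/3)/15
  f_x(t,x)  = 4*x^3*cos(t/3)/5
  f_xx(t,x) = 12*x^2*cos(t/3)/5
Assemble drift = f_t + (1/2) f_xx = x^2*(-x^2*sin(t/3) + 18*cos(t/3))/15 and diffusion = f_x = 4*x^3*cos(t/3)/5. Substituting x = B_t:
  d(B_t^4*cos(t/3)/5) = (B_t^2*(-B_t^2*sin(t/3) + 18*cos(t/3))/15) dt + (4*B_t^3*cos(t/3)/5) dB_t.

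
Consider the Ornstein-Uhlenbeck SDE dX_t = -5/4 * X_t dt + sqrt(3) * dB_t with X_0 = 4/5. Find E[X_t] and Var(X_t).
E[X_t] = 4*exp(-5*t/4)/5; Var(X_t) = 6/5 - 6*exp(-5*t/2)/5

The OU SDE dX = -theta X dt + sigma dB admits the integrating factor exp(theta t): d(exp(theta t) X_t) = sigma exp(theta t) dB_t. Integrating from 0 to t:
  X_t = x_0 * exp(-theta t) + sigma * int_0^t exp(-theta (t-s)) dB_s.
The Itô integral has mean 0 and (by the Itô isometry) variance sigma^2 * int_0^t exp(-2 theta (t - s)) ds = sigma^2 * (1 - exp(-2 theta t)) / (2 theta).
With theta = 5/4, sigma = sqrt(3), x_0 = 4/5:
  E[X_t] = 4/5 * exp(-5/4 t) = 4*exp(-5*t/4)/5
  Var(X_t) = (sqrt(3))^2 * (1 - exp(-2*5/4 t)) / (2 * 5/4) = 6/5 - 6*exp(-5*t/2)/5.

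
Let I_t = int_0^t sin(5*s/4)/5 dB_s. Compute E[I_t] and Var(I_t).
E[I_t] = 0; Var(I_t) = t/50 - sin(5*t/2)/125

The Itô integral of a deterministic integrand f(s) has mean 0 because each increment f(s) * (B_{s+ds} - B_s) has mean 0. By the Itô isometry:
  Var( int_0^t f(s) dB_s ) = E[ (int_0^t f(s) dB_s)^2 ] = int_0^t f(s)^2 ds.
Here f(s) = sin(5*s/4)/5, so f(s)^2 = sin(5*s/4)^2/25. Integrate:
  int_0^t (sin(5*s/4)^2/25) ds = t/50 - sin(5*t/2)/125.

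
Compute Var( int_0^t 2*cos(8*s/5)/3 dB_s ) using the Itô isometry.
Var = 2*t/9 + 5*sin(8*t/5)*cos(8*t/5)/36

The Itô integral of a deterministic integrand f(s) has mean 0 because each increment f(s) * (B_{s+ds} - B_s) has mean 0. By the Itô isometry:
  Var( int_0^t f(s) dB_s ) = E[ (int_0^t f(s) dB_s)^2 ] = int_0^t f(s)^2 ds.
Here f(s) = 2*cos(8*s/5)/3, so f(s)^2 = 4*cos(8*s/5)^2/9. Integrate:
  int_0^t (4*cos(8*s/5)^2/9) ds = 2*t/9 + 5*sin(8*t/5)*cos(8*t/5)/36.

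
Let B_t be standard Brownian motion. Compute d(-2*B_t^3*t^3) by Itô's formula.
d(-2*B_t^3*t^3) = (6*B_t*t^2*(-B_t^2 - t)) dt + (-6*B_t^2*t^3) dB_t

Itô's formula for f(t, x): d f(t, B_t) = (f_t + (1/2) f_xx) dt + f_x dB_t. Compute partials of f(t, x) = -2*t^3*x^3:
  f_t(t,x)  = -6*t^2*x^3
  f_x(t,x)  = -6*t^3*x^2
  f_xx(t,x) = -12*t^3*x
Assemble drift = f_t + (1/2) f_xx = 6*t^2*x*(-t - x^2) and diffusion = f_x = -6*t^3*x^2. Substituting x = B_t:
  d(-2*B_t^3*t^3) = (6*B_t*t^2*(-B_t^2 - t)) dt + (-6*B_t^2*t^3) dB_t.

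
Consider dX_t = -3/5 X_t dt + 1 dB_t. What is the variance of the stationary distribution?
lim Var(X_t) = 5/6

The OU SDE dX = -theta X dt + sigma dB admits the integrating factor exp(theta t): d(exp(theta t) X_t) = sigma exp(theta t) dB_t. Integrating from 0 to t gives X_t = x_0 * exp(-theta t) + sigma * int_0^t exp(-theta (t-s)) dB_s for any initial x_0. The Itô integral has variance (by the Itô isometry) sigma^2 * int_0^t exp(-2 theta (t - s)) ds = sigma^2 * (1 - exp(-2 theta t)) / (2 theta), independent of x_0.
With theta = 3/5, sigma = 1:
  Var(X_t) = (1)^2 * (1 - exp(-2*3/5 t)) / (2 * 3/5) = 5/6 - 5*exp(-6*t/5)/6.
As t -> infinity, exp(-2*3/5 t) -> 0, so the stationary variance is sigma^2 / (2 theta) = 5/6.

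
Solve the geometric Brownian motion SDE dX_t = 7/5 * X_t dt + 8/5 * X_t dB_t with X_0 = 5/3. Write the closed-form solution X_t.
X_t = 5/3 * exp((3/25) * t + (8/5) * B_t)

For GBM dX = mu X dt + sigma X dB with X_0 = x_0, apply Itô to Y = log X: dY = (mu - sigma^2/2) dt + sigma dB, so Y_t = log(x_0) + (mu - sigma^2/2) t + sigma B_t and hence X_t = x_0 * exp((mu - sigma^2/2) t + sigma B_t).
With mu = 7/5, sigma = 8/5, x_0 = 5/3, this gives:
  X_t = 5/3 * exp((3/25) * t + (8/5) * B_t).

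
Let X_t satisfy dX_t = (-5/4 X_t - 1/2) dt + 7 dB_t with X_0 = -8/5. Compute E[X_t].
E[X_t] = -2/5 - 6*exp(-5*t/4)/5

Taking expectations and using E[dB_t] = 0, the mean m(t) = E[X_t] satisfies the ODE m'(t) = a m(t) + b with m(0) = x_0. With a = -5/4, b = -1/2, x_0 = -8/5, the solution is
  m(t) = x_0 * exp(a t) + (b/a) * (exp(a t) - 1)
       = (-8/5) * exp((-5/4) t) + ((-1/2)/(-5/4)) * (exp((-5/4) t) - 1)
       = -2/5 - 6*exp(-5*t/4)/5.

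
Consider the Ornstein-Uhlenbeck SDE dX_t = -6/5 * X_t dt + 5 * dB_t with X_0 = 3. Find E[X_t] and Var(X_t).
E[X_t] = 3*exp(-6*t/5); Var(X_t) = 125/12 - 125*exp(-12*t/5)/12

The OU SDE dX = -theta X dt + sigma dB admits the integrating factor exp(theta t): d(exp(theta t) X_t) = sigma exp(theta t) dB_t. Integrating from 0 to t:
  X_t = x_0 * exp(-theta t) + sigma * int_0^t exp(-theta (t-s)) dB_s.
The Itô integral has mean 0 and (by the Itô isometry) variance sigma^2 * int_0^t exp(-2 theta (t - s)) ds = sigma^2 * (1 - exp(-2 theta t)) / (2 theta).
With theta = 6/5, sigma = 5, x_0 = 3:
  E[X_t] = 3 * exp(-6/5 t) = 3*exp(-6*t/5)
  Var(X_t) = (5)^2 * (1 - exp(-2*6/5 t)) / (2 * 6/5) = 125/12 - 125*exp(-12*t/5)/12.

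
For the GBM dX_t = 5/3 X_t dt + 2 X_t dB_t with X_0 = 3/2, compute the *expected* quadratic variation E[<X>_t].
E[<X>_t] = 27*exp(22*t/3)/22 - 27/22

<X>_t = int_0^t (2 * X_s)^2 ds. Taking expectation inside the integral: E[<X>_t] = 2^2 * int_0^t E[X_s^2] ds. For GBM, E[X_s^2] = x_0^2 * exp((2 mu + sigma^2) s). Integrating:
  E[<X>_t] = 2^2 * (3/2)^2 * (exp((2*(5/3) + 2^2) t) - 1) / (2*(5/3) + 2^2)
           = 2^2 * (3/2)^2 * (exp((22/3) t) - 1) / (22/3) = 27*exp(22*t/3)/22 - 27/22.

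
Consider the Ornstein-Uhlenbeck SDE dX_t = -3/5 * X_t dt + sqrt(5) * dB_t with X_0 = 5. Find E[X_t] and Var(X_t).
E[X_t] = 5*exp(-3*t/5); Var(X_t) = 25/6 - 25*exp(-6*t/5)/6

The OU SDE dX = -theta X dt + sigma dB admits the integrating factor exp(theta t): d(exp(theta t) X_t) = sigma exp(theta t) dB_t. Integrating from 0 to t:
  X_t = x_0 * exp(-theta t) + sigma * int_0^t exp(-theta (t-s)) dB_s.
The Itô integral has mean 0 and (by the Itô isometry) variance sigma^2 * int_0^t exp(-2 theta (t - s)) ds = sigma^2 * (1 - exp(-2 theta t)) / (2 theta).
With theta = 3/5, sigma = sqrt(5), x_0 = 5:
  E[X_t] = 5 * exp(-3/5 t) = 5*exp(-3*t/5)
  Var(X_t) = (sqrt(5))^2 * (1 - exp(-2*3/5 t)) / (2 * 3/5) = 25/6 - 25*exp(-6*t/5)/6.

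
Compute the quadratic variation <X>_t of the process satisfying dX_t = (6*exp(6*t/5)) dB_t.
<X>_t = 15*exp(12*t/5) - 15

For an Itô process dX_t = a(t) dt + b(t) dB_t, the quadratic variation is <X>_t = int_0^t b(s)^2 ds (the drift term does not contribute). Here b(s) = 6*exp(6*s/5), so
  b(s)^2 = 36*exp(12*s/5).
Integrating from 0 to t:
  <X>_t = int_0^t (36*exp(12*s/5)) ds = 15*exp(12*t/5) - 15.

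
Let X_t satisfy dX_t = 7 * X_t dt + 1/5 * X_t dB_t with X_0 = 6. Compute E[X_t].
E[X_t] = 6*exp(7*t)

For GBM dX = mu X dt + sigma X dB with X_0 = x_0, apply Itô to Y = log X: dY = (mu - sigma^2/2) dt + sigma dB, so Y_t = log(x_0) + (mu - sigma^2/2) t + sigma B_t and hence X_t = x_0 * exp((mu - sigma^2/2) t + sigma B_t).
With mu = 7, sigma = 1/5, x_0 = 6, this gives:
  X_t = 6 * exp((349/50) * t + (1/5) * B_t).
Since sigma*B_t ~ Normal(0, sigma^2 t), E[exp(sigma*B_t)] = exp(sigma^2 t / 2); so E[X_t] = x_0 * exp((mu - sigma^2/2) t) * exp(sigma^2 t / 2) = x_0 * exp(mu t) = 6*exp(7*t).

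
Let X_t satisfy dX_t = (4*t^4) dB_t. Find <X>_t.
<X>_t = 16*t^9/9

For an Itô process dX_t = a(t) dt + b(t) dB_t, the quadratic variation is <X>_t = int_0^t b(s)^2 ds (the drift term does not contribute). Here b(s) = 4*s^4, so
  b(s)^2 = 16*s^8.
Integrating from 0 to t:
  <X>_t = int_0^t (16*s^8) ds = 16*t^9/9.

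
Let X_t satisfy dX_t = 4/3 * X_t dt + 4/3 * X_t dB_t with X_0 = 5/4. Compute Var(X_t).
Var(X_t) = 25*(exp(16*t/9) - 1)*exp(8*t/3)/16

For GBM dX = mu X dt + sigma X dB with X_0 = x_0, apply Itô to Y = log X: dY = (mu - sigma^2/2) dt + sigma dB, so Y_t = log(x_0) + (mu - sigma^2/2) t + sigma B_t and hence X_t = x_0 * exp((mu - sigma^2/2) t + sigma B_t).
With mu = 4/3, sigma = 4/3, x_0 = 5/4, this gives:
  X_t = 5/4 * exp((4/9) * t + (4/3) * B_t).
Since sigma*B_t ~ Normal(0, sigma^2 t), E[exp(sigma*B_t)] = exp(sigma^2 t / 2); so E[X_t] = x_0 * exp((mu - sigma^2/2) t) * exp(sigma^2 t / 2) = x_0 * exp(mu t) = 5*exp(4*t/3)/4.
Var(X_t) = E[X_t^2] - (E[X_t])^2 = x_0^2 * exp(2 mu t) * (exp(sigma^2 t) - 1) = 25*(exp(16*t/9) - 1)*exp(8*t/3)/16.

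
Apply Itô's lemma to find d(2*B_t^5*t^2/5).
d(2*B_t^5*t^2/5) = (4*B_t^3*t*(B_t^2 + 5*t)/5) dt + (2*B_t^4*t^2) dB_t

Itô's formula for f(t, x): d f(t, B_t) = (f_t + (1/2) f_xx) dt + f_x dB_t. Compute partials of f(t, x) = 2*t^2*x^5/5:
  f_t(t,x)  = 4*t*x^5/5
  f_x(t,x)  = 2*t^2*x^4
  f_xx(t,x) = 8*t^2*x^3
Assemble drift = f_t + (1/2) f_xx = 4*t*x^3*(5*t + x^2)/5 and diffusion = f_x = 2*t^2*x^4. Substituting x = B_t:
  d(2*B_t^5*t^2/5) = (4*B_t^3*t*(B_t^2 + 5*t)/5) dt + (2*B_t^4*t^2) dB_t.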